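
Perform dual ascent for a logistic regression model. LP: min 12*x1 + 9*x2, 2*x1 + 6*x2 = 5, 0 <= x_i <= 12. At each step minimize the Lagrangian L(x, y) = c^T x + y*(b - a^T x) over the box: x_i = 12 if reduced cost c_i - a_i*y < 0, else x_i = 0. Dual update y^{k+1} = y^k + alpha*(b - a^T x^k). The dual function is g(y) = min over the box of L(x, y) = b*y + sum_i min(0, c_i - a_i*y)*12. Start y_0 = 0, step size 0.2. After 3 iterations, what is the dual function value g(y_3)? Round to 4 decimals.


Dual ascent for LP: min 12*x1 + 9*x2, 2*x1 + 6*x2 = 5, 0 <= x_i <= 12
Step 1: y^k = 0.0, reduced costs: (12.0, 9.0)
  x^k = (0.0, 0.0), subgradient = b - a^T x = 5.0
  y^{k+1} = 0.0 + 0.2*5.0 = 1.0
Step 2: y^k = 1.0, reduced costs: (10.0, 3.0)
  x^k = (0.0, 0.0), subgradient = b - a^T x = 5.0
  y^{k+1} = 1.0 + 0.2*5.0 = 2.0
Step 3: y^k = 2.0, reduced costs: (8.0, -3.0)
  x^k = (0.0, 12.0), subgradient = b - a^T x = -67.0
  y^{k+1} = 2.0 + 0.2*-67.0 = -11.4
Dual objective at y_3 = -11.4: reduced costs (34.8, 77.4), box minimizer x = (0.0, 0.0)
g(y_3) = b*y + (c1 - a1*y)*x1 + (c2 - a2*y)*x2 = 5*(-11.4) + 34.8*0.0 + 77.4*0.0 = -57.0 + 0.0 + 0.0 = -57.0


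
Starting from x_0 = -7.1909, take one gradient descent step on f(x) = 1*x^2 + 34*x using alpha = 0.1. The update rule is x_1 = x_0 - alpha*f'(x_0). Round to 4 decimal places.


We compute the gradient at x_0 and apply the update.
f'(x) = 2*x + 34
f'(-7.1909) = 2*-7.1909 + 34 = 19.6182
x_1 = -7.1909 - 0.1*19.6182 = -9.1527


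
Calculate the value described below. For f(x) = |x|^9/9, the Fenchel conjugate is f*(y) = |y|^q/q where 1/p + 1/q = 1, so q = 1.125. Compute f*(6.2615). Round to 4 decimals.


The conjugate exponent q satisfies 1/p + 1/q = 1.
p = 9, so q = 9/(9 - 1) = 1.125
|y|^q = 6.2615^1.125 = 7.8752
f*(6.2615) = 7.8752 / 1.125 = 7.0002


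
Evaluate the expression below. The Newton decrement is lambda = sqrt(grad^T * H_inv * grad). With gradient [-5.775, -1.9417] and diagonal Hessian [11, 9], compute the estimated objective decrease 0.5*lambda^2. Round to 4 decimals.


Step 1: H is diagonal, so H^(-1) * g = [-0.525, -0.2157].
Step 2: g^T H^(-1) g = sum_i g_i^2 / H_ii
  = (-5.775)^2/11 + (-1.9417)^2/9
  = 3.0319 + 0.4189 = 3.4508
Step 3: Objective decrease = 0.5 * g^T H^(-1) g = 1.7254


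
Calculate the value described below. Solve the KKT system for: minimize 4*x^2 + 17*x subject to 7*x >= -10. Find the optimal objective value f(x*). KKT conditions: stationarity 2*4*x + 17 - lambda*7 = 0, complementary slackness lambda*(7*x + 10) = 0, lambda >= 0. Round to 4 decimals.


Step 1: Try lambda = 0 (constraint inactive).
x_unc = -17/(2*4) = -2.125
Check: 7*-2.125 = -14.875 < -10 -- violated!
Step 2: Constraint must be active: 7*x = -10
x* = -10/7 = -1.4286 (rounded; the exact value -10/7 is used below)
lambda = (2*4*(-10/7) + 17)/7 = 0.7959
Step 3: Compute optimal value.
f(x*) = 4*(-10/7)^2 + 17*(-10/7) = -16.1224


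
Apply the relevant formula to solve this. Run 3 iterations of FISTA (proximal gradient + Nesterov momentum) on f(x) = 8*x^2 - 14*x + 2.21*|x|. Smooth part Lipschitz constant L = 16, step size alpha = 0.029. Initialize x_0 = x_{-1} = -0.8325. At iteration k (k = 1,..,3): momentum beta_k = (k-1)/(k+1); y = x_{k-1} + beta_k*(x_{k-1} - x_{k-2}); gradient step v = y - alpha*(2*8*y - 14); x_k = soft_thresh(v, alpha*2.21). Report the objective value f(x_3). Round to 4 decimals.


FISTA on f(x) = 8*x^2 - 14*x + 2.21*|x|
L = 16, alpha = 0.029
Iteration 1: beta = 0.0, y = -0.8325 + 0.0*(-0.8325 + 0.8325) = -0.8325
  grad(y) = -27.32, v = y - alpha*grad = -0.0402
  prox(v) = soft_thresh(-0.0402, 0.0641) = 0.0
Iteration 2: beta = 0.3333, y = 0.0 + 0.3333*(0.0 + 0.8325) = 0.2775
  grad(y) = -9.56, v = y - alpha*grad = 0.5547
  prox(v) = soft_thresh(0.5547, 0.0641) = 0.4907
Iteration 3: beta = 0.5, y = 0.4907 + 0.5*(0.4907 - 0.0) = 0.736
  grad(y) = -2.2244, v = y - alpha*grad = 0.8005
  prox(v) = soft_thresh(0.8005, 0.0641) = 0.7364
f(x_3) = 8*0.7364^2 - 14*0.7364 + 2.21*|0.7364| = -4.3439


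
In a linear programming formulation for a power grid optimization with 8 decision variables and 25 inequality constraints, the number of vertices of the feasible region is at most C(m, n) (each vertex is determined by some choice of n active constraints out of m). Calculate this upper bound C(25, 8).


Each vertex corresponds to some choice of n active constraints out of m, so the number of vertices is at most C(m, n) = m! / (n!(m-n)!).
m = 25, n = 8
Numerator: 25 * 24 * 23 * 22 * 21 * 20 * 19 * 18
Denominator: 8! = 40320
C(25, 8) = 1081575


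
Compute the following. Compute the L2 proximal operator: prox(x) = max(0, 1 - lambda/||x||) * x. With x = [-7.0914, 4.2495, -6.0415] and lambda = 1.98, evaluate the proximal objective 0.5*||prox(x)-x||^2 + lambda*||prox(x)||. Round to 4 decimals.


Step 1: Compute ||x||.
||x|| = 10.2394
Step 2: Compute scaling factor.
scale = max(0, 1 - 1.98/10.2394) = 0.8066
Step 3: prox(x) = [-5.7201, 3.4278, -4.8733]
||prox(x)|| = 8.2594
Step 4: Proximal objective.
0.5*||prox-x||^2 = 1.9602
lambda*||prox|| = 16.3536
Total = 18.3139


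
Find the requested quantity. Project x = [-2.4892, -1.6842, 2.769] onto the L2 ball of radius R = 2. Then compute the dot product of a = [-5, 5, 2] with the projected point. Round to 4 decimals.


Step 1: Compute ||x|| (intermediates to 6 decimals).
||x|| = sqrt((-2.4892)^2 + (-1.6842)^2 + 2.769^2) = 4.086564
Step 2: Project.
Since ||x|| > R, scale = R/||x|| = 2/4.086564 = 0.489409, proj(x) = scale * x
proj(x) = [-1.218237, -0.824263, 1.355174]
Step 3: Dot product.
a^T * proj(x) = -5*(-1.218237) + 5*(-0.824263) + 2*1.355174 = 4.6802


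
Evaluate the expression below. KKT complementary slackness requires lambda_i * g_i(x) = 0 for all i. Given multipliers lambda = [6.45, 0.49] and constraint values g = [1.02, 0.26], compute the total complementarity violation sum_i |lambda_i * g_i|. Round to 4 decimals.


KKT complementary slackness check:
lambda_1 * g_1 = 6.45 * 1.02 = 6.579
lambda_2 * g_2 = 0.49 * 0.26 = 0.1274
Total violation = 6.579 + 0.1274 = 6.7064


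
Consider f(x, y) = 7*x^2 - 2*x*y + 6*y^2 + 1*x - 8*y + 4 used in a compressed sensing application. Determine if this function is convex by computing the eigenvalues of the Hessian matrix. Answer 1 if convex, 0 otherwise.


The Hessian of f(x,y) = 7*x^2 - 2*x*y + 6*y^2 + 1*x - 8*y + 4 is:
H = [[14, -2], [-2, 12]]
Trace = 14 + 12 = 26
Determinant = 14*12 - (-2)^2 = 164
Discriminant = (26)^2 - 4*164 = 20.0
Eigenvalues: lambda_1 = 10.7639, lambda_2 = 15.2361
The function is convex.

1


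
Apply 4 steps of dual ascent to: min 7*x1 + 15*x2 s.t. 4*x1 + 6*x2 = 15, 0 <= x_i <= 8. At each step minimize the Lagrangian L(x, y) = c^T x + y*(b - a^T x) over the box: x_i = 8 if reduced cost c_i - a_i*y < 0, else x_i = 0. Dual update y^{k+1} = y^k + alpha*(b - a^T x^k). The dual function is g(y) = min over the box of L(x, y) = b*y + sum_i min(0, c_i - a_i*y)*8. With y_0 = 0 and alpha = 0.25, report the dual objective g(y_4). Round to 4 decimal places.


Dual ascent for LP: min 7*x1 + 15*x2, 4*x1 + 6*x2 = 15, 0 <= x_i <= 8
Step 1: y^k = 0.0, reduced costs: (7.0, 15.0)
  x^k = (0.0, 0.0), subgradient = b - a^T x = 15.0
  y^{k+1} = 0.0 + 0.25*15.0 = 3.75
Step 2: y^k = 3.75, reduced costs: (-8.0, -7.5)
  x^k = (8.0, 8.0), subgradient = b - a^T x = -65.0
  y^{k+1} = 3.75 + 0.25*-65.0 = -12.5
Step 3: y^k = -12.5, reduced costs: (57.0, 90.0)
  x^k = (0.0, 0.0), subgradient = b - a^T x = 15.0
  y^{k+1} = -12.5 + 0.25*15.0 = -8.75
Step 4: y^k = -8.75, reduced costs: (42.0, 67.5)
  x^k = (0.0, 0.0), subgradient = b - a^T x = 15.0
  y^{k+1} = -8.75 + 0.25*15.0 = -5.0
Dual objective at y_4 = -5.0: reduced costs (27.0, 45.0), box minimizer x = (0.0, 0.0)
g(y_4) = b*y + (c1 - a1*y)*x1 + (c2 - a2*y)*x2 = 15*(-5.0) + 27.0*0.0 + 45.0*0.0 = -75.0 + 0.0 + 0.0 = -75.0


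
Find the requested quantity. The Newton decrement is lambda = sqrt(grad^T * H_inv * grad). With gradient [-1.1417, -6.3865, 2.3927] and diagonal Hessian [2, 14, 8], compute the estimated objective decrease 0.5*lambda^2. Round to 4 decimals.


Step 1: H is diagonal, so H^(-1) * g = [-0.5709, -0.4562, 0.2991].
Step 2: g^T H^(-1) g = sum_i g_i^2 / H_ii
  = (-1.1417)^2/2 + (-6.3865)^2/14 + (2.3927)^2/8
  = 0.6517 + 2.9134 + 0.7156 = 4.2808
Step 3: Objective decrease = 0.5 * g^T H^(-1) g = 2.1404


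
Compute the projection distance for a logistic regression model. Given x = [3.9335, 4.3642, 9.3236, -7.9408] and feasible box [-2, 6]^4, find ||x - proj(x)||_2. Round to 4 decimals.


Project each component onto [-2, 6].
clip(3.9335) = 3.9335, clip(4.3642) = 4.3642, clip(9.3236) = 6.0, clip(-7.9408) = -2.0
Projection = [3.9335, 4.3642, 6.0, -2.0]
Squared diffs: [0.0, 0.0, 11.0463, 35.2931]
Distance = sqrt(46.3394) = 6.8073


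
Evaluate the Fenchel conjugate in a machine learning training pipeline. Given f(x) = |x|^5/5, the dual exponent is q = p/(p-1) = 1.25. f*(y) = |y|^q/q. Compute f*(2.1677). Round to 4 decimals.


The conjugate exponent q satisfies 1/p + 1/q = 1.
p = 5, so q = 5/(5 - 1) = 1.25
|y|^q = 2.1677^1.25 = 2.6303
f*(2.1677) = 2.6303 / 1.25 = 2.1042


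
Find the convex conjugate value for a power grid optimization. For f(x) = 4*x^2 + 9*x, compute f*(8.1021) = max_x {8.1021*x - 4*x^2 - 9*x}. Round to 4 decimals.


f*(y) = sup_x {y*x - a*x^2 - b*x} = sup_x {(y-b)*x - a*x^2}
FOC: (y - b) - 2a*x = 0 => x* = (y - b)/(2a)
x* = (8.1021 - 9)/(2*4) = -0.1122
f*(8.1021) = (y-b)^2/(4a) = (8.1021 - 9)^2/(4*4)
= 0.8062/16 = 0.0504


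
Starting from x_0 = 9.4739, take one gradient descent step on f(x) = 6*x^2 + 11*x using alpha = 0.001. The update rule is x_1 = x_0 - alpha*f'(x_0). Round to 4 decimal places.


We compute the gradient at x_0 and apply the update.
f'(x) = 12*x + 11
f'(9.4739) = 12*9.4739 + 11 = 124.6868
x_1 = 9.4739 - 0.001*124.6868 = 9.3492


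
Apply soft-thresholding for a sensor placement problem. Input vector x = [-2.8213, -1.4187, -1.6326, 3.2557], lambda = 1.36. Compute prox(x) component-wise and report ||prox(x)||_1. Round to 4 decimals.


Soft-thresholding with lambda = 1.36:
prox(-2.8213) = sign(-2.8213)*max(|-2.8213| - 1.36, 0) = -1.4613
prox(-1.4187) = sign(-1.4187)*max(|-1.4187| - 1.36, 0) = -0.0587
prox(-1.6326) = sign(-1.6326)*max(|-1.6326| - 1.36, 0) = -0.2726
prox(3.2557) = sign(3.2557)*max(|3.2557| - 1.36, 0) = 1.8957
prox(x) = [-1.4613, -0.0587, -0.2726, 1.8957]
||prox(x)||_1 = 1.4613 + 0.0587 + 0.2726 + 1.8957 = 3.6883


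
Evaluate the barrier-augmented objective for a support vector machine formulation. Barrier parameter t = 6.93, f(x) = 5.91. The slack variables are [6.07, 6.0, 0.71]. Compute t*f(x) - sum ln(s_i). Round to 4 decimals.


Step 1: Compute log-barrier.
ln values: [1.8034, 1.7918, -0.3425]
phi = -(1.8034 + 1.7918 - 0.3425) = -3.2526
Step 2: Compute augmented objective.
t*f(x) = 6.93*5.91 = 40.9563
Total = 40.9563 - 3.2526 = 37.7037


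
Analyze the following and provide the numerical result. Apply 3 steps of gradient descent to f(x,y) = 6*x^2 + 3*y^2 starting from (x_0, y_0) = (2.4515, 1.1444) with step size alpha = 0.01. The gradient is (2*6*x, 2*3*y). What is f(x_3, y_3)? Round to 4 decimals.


Gradient descent on f(x,y) = 6*x^2 + 3*y^2.
Starting point: (2.4515, 1.1444), alpha = 0.01
Step 1: grad_x = 2*6*2.4515 = 29.418, grad_y = 2*3*1.1444 = 6.8664
  x_1 = 2.4515 - 0.01*29.418 = 2.1573
  y_1 = 1.1444 - 0.01*6.8664 = 1.0757
Step 2: grad_x = 2*6*2.1573 = 25.8878, grad_y = 2*3*1.0757 = 6.4544
  x_2 = 2.1573 - 0.01*25.8878 = 1.8984
  y_2 = 1.0757 - 0.01*6.4544 = 1.0112
Step 3: grad_x = 2*6*1.8984 = 22.7813, grad_y = 2*3*1.0112 = 6.0672
  x_3 = 1.8984 - 0.01*22.7813 = 1.6706
  y_3 = 1.0112 - 0.01*6.0672 = 0.9505
f(1.6706, 0.9505) = 6*1.6706^2 + 3*0.9505^2 = 19.4565


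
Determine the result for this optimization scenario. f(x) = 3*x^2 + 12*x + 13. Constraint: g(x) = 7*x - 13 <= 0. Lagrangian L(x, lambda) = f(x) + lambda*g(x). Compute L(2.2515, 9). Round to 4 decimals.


Step 1: Evaluate f(x).
f(2.2515) = 3*2.2515^2 + 12*2.2515 + 13 = 55.2258
Step 2: Evaluate g(x).
g(2.2515) = 7*2.2515 - 13 = 2.7605
Step 3: Compute Lagrangian.
L = 55.2258 + 9*2.7605 = 80.0703


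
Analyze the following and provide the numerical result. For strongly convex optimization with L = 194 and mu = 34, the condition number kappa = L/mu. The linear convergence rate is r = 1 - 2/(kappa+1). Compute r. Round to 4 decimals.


Step 1: Compute the condition number.
kappa = L/mu = 194/34 = 5.7059
Step 2: Compute the convergence rate.
r = 1 - 2/(kappa + 1) = 1 - 2*mu/(L + mu) = (L - mu)/(L + mu) = 160/228 = 0.7018


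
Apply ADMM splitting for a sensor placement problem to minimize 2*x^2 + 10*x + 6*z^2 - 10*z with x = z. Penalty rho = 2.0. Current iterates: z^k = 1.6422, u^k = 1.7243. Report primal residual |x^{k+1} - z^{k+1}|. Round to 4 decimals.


ADMM iteration with rho = 2.0, z^k = 1.6422, u^k = 1.7243
Step 1: x-update.
Minimize 2*x^2 + 10*x + (2.0/2)*(x - 1.6422 + 1.7243)^2
FOC: (2*2 + 2.0)*x = -10 + 2.0*(1.6422 - 1.7243)
x^{k+1} = -1.694
Step 2: z-update.
Minimize 6*z^2 - 10*z + (2.0/2)*(-1.694 - z + 1.7243)^2
FOC: (2*6 + 2.0)*z = 10 + 2.0*(-1.694 + 1.7243)
z^{k+1} = 0.7186
Step 3: u-update.
u^{k+1} = 1.7243 - 1.694 - 0.7186 = -0.6883
Step 4: Primal residual = |-1.694 - 0.7186| = 2.4126


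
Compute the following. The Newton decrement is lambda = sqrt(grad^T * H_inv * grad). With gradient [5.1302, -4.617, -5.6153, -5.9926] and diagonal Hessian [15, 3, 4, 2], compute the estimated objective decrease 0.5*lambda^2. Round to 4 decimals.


Step 1: H is diagonal, so H^(-1) * g = [0.342, -1.539, -1.4038, -2.9963].
Step 2: g^T H^(-1) g = sum_i g_i^2 / H_ii
  = (5.1302)^2/15 + (-4.617)^2/3 + (-5.6153)^2/4 + (-5.9926)^2/2
  = 1.7546 + 7.1056 + 7.8829 + 17.9556 = 34.6987
Step 3: Objective decrease = 0.5 * g^T H^(-1) g = 17.3493


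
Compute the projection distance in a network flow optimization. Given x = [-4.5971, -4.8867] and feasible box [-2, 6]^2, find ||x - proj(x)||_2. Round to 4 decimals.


Project each component onto [-2, 6].
clip(-4.5971) = -2.0, clip(-4.8867) = -2.0
Projection = [-2.0, -2.0]
Squared diffs: [6.7449, 8.333]
Distance = sqrt(15.0779) = 3.883


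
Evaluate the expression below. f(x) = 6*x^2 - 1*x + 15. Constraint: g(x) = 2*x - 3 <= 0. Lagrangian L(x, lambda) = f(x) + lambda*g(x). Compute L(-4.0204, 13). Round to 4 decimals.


Step 1: Evaluate f(x).
f(-4.0204) = 6*(-4.0204)^2 - 1*(-4.0204) + 15 = 116.0021
Step 2: Evaluate g(x).
g(-4.0204) = 2*-4.0204 - 3 = -11.0408
Step 3: Compute Lagrangian.
L = 116.0021 + 13*-11.0408 = -27.5283


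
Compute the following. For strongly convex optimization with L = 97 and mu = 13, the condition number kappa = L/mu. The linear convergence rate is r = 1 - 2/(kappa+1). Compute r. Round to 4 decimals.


Step 1: Compute the condition number.
kappa = L/mu = 97/13 = 7.4615
Step 2: Compute the convergence rate.
r = 1 - 2/(kappa + 1) = 1 - 2*mu/(L + mu) = (L - mu)/(L + mu) = 84/110 = 0.7636


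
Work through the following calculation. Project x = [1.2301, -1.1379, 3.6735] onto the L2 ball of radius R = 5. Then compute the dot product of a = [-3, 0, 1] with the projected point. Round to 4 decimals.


Step 1: Compute ||x|| (intermediates to 6 decimals).
||x|| = sqrt(1.2301^2 + (-1.1379)^2 + 3.6735^2) = 4.037643
Step 2: Project.
Since ||x|| <= R, proj = x (no scaling needed).
proj(x) = [1.2301, -1.1379, 3.6735]
Step 3: Dot product.
a^T * proj(x) = -3*1.2301 + 0*(-1.1379) + 1*3.6735 = -0.0168


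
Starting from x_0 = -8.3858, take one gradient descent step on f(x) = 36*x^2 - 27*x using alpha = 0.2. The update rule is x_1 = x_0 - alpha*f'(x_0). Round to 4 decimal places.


We compute the gradient at x_0 and apply the update.
f'(x) = 72*x - 27
f'(-8.3858) = 72*-8.3858 - 27 = -630.7776
x_1 = -8.3858 - 0.2*-630.7776 = 117.7697


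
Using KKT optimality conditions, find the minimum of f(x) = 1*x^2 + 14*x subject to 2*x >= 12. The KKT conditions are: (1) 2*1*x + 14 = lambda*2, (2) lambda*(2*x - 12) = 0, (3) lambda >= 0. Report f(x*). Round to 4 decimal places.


Step 1: Try lambda = 0 (constraint inactive).
x_unc = -14/(2*1) = -7.0
Check: 2*-7.0 = -14.0 < 12 -- violated!
Step 2: Constraint must be active: 2*x = 12
x* = 12/2 = 6.0
lambda = (2*1*6.0 + 14)/2 = 13.0
Step 3: Compute optimal value.
f(x*) = 1*6.0^2 + 14*6.0 = 120.0


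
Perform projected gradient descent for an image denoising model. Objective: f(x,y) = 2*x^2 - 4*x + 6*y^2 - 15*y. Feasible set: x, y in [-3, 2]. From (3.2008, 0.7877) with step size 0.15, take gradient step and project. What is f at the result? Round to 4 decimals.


Step 1: Compute gradient at (3.2008, 0.7877).
grad_x = 2*2*3.2008 - 4 = 8.8032
grad_y = 2*6*0.7877 - 15 = -5.5476
Step 2: Gradient step.
x_raw = 3.2008 - 0.15*8.8032 = 1.8803
y_raw = 0.7877 - 0.15*-5.5476 = 1.6198
Step 3: Project onto [-3, 2].
x_proj = clip(1.8803) = 1.8803
y_proj = clip(1.6198) = 1.6198
Step 4: Evaluate f.
f(1.8803, 1.6198) = -9.0044


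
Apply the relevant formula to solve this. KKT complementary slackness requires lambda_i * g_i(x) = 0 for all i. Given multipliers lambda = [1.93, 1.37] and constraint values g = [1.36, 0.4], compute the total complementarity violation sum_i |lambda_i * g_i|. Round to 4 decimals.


KKT complementary slackness check:
lambda_1 * g_1 = 1.93 * 1.36 = 2.6248
lambda_2 * g_2 = 1.37 * 0.4 = 0.548
Total violation = 2.6248 + 0.548 = 3.1728


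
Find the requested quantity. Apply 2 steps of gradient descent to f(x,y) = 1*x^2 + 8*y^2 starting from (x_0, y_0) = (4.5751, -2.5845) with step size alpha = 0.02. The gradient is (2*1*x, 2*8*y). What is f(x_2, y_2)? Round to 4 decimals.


Gradient descent on f(x,y) = 1*x^2 + 8*y^2.
Starting point: (4.5751, -2.5845), alpha = 0.02
Step 1: grad_x = 2*1*4.5751 = 9.1502, grad_y = 2*8*-2.5845 = -41.352
  x_1 = 4.5751 - 0.02*9.1502 = 4.3921
  y_1 = -2.5845 - 0.02*-41.352 = -1.7575
Step 2: grad_x = 2*1*4.3921 = 8.7842, grad_y = 2*8*-1.7575 = -28.1194
  x_2 = 4.3921 - 0.02*8.7842 = 4.2164
  y_2 = -1.7575 - 0.02*-28.1194 = -1.1951
f(4.2164, -1.1951) = 1*4.2164^2 + 8*(-1.1951)^2 = 29.2037


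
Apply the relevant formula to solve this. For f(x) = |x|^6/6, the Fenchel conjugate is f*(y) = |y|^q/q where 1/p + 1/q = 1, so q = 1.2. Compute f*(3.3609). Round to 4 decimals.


The conjugate exponent q satisfies 1/p + 1/q = 1.
p = 6, so q = 6/(6 - 1) = 1.2
|y|^q = 3.3609^1.2 = 4.283
f*(3.3609) = 4.283 / 1.2 = 3.5692


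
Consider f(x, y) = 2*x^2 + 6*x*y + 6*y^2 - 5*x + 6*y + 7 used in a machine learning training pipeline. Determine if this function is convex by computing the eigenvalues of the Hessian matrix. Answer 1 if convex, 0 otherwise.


The Hessian of f(x,y) = 2*x^2 + 6*x*y + 6*y^2 - 5*x + 6*y + 7 is:
H = [[4, 6], [6, 12]]
Trace = 4 + 12 = 16
Determinant = 4*12 - (6)^2 = 12
Discriminant = (16)^2 - 4*12 = 208.0
Eigenvalues: lambda_1 = 0.7889, lambda_2 = 15.2111
The function is convex.

1


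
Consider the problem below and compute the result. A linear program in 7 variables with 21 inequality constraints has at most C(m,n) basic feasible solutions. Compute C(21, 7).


Each vertex corresponds to some choice of n active constraints out of m, so the number of vertices is at most C(m, n) = m! / (n!(m-n)!).
m = 21, n = 7
Numerator: 21 * 20 * 19 * 18 * 17 * 16 * 15
Denominator: 7! = 5040
C(21, 7) = 116280


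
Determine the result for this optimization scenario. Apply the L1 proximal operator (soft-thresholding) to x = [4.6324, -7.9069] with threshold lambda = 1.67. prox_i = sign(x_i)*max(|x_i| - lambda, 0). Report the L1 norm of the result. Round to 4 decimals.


Soft-thresholding with lambda = 1.67:
prox(4.6324) = sign(4.6324)*max(|4.6324| - 1.67, 0) = 2.9624
prox(-7.9069) = sign(-7.9069)*max(|-7.9069| - 1.67, 0) = -6.2369
prox(x) = [2.9624, -6.2369]
||prox(x)||_1 = 2.9624 + 6.2369 = 9.1993


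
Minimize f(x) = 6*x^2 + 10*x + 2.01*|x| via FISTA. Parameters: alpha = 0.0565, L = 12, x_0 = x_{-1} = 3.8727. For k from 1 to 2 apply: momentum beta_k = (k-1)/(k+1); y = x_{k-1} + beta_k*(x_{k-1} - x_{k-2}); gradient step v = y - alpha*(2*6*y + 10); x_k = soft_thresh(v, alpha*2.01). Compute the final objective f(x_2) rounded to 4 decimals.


FISTA on f(x) = 6*x^2 + 10*x + 2.01*|x|
L = 12, alpha = 0.0565
Iteration 1: beta = 0.0, y = 3.8727 + 0.0*(3.8727 - 3.8727) = 3.8727
  grad(y) = 56.4724, v = y - alpha*grad = 0.682
  prox(v) = soft_thresh(0.682, 0.1136) = 0.5684
Iteration 2: beta = 0.3333, y = 0.5684 + 0.3333*(0.5684 - 3.8727) = -0.533
  grad(y) = 3.6043, v = y - alpha*grad = -0.7366
  prox(v) = soft_thresh(-0.7366, 0.1136) = -0.6231
f(x_2) = 6*(-0.6231)^2 + 10*(-0.6231) + 2.01*|-0.6231| = -2.649


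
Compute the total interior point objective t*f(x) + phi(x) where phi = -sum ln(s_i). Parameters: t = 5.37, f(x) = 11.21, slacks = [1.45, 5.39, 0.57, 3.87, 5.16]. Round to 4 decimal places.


Step 1: Compute log-barrier.
ln values: [0.3716, 1.6845, -0.5621, 1.3533, 1.6409]
phi = -(0.3716 + 1.6845 - 0.5621 + 1.3533 + 1.6409) = -4.4882
Step 2: Compute augmented objective.
t*f(x) = 5.37*11.21 = 60.1977
Total = 60.1977 - 4.4882 = 55.7095


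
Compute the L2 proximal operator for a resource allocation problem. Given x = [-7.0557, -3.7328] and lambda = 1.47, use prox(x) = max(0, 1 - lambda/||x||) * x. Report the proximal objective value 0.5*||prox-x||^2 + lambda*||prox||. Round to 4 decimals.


Step 1: Compute ||x||.
||x|| = 7.9823
Step 2: Compute scaling factor.
scale = max(0, 1 - 1.47/7.9823) = 0.8158
Step 3: prox(x) = [-5.7563, -3.0454]
||prox(x)|| = 6.5123
Step 4: Proximal objective.
0.5*||prox-x||^2 = 1.0805
lambda*||prox|| = 9.5731
Total = 10.6535


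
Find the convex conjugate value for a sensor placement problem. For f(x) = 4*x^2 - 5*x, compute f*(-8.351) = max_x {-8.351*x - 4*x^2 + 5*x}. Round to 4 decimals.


f*(y) = sup_x {y*x - a*x^2 - b*x} = sup_x {(y-b)*x - a*x^2}
FOC: (y - b) - 2a*x = 0 => x* = (y - b)/(2a)
x* = (-8.351 + 5)/(2*4) = -0.4189
f*(-8.351) = (y-b)^2/(4a) = (-8.351 + 5)^2/(4*4)
= 11.2292/16 = 0.7018


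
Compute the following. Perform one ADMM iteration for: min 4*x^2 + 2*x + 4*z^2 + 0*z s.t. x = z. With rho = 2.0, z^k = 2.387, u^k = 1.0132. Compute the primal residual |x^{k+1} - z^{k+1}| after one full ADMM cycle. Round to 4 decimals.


ADMM iteration with rho = 2.0, z^k = 2.387, u^k = 1.0132
Step 1: x-update.
Minimize 4*x^2 + 2*x + (2.0/2)*(x - 2.387 + 1.0132)^2
FOC: (2*4 + 2.0)*x = -2 + 2.0*(2.387 - 1.0132)
x^{k+1} = 0.0748
Step 2: z-update.
Minimize 4*z^2 + 0*z + (2.0/2)*(0.0748 - z + 1.0132)^2
FOC: (2*4 + 2.0)*z = 0 + 2.0*(0.0748 + 1.0132)
z^{k+1} = 0.2176
Step 3: u-update.
u^{k+1} = 1.0132 + 0.0748 - 0.2176 = 0.8704
Step 4: Primal residual = |0.0748 - 0.2176| = 0.1428


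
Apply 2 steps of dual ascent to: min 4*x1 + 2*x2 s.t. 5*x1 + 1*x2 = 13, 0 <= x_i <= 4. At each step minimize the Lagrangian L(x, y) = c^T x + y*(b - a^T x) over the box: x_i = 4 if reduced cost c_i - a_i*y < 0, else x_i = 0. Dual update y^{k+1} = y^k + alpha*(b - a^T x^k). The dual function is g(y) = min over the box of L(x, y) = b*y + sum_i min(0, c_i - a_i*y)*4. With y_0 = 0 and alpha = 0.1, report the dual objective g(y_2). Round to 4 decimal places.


Dual ascent for LP: min 4*x1 + 2*x2, 5*x1 + 1*x2 = 13, 0 <= x_i <= 4
Step 1: y^k = 0.0, reduced costs: (4.0, 2.0)
  x^k = (0.0, 0.0), subgradient = b - a^T x = 13.0
  y^{k+1} = 0.0 + 0.1*13.0 = 1.3
Step 2: y^k = 1.3, reduced costs: (-2.5, 0.7)
  x^k = (4.0, 0.0), subgradient = b - a^T x = -7.0
  y^{k+1} = 1.3 + 0.1*-7.0 = 0.6
Dual objective at y_2 = 0.6: reduced costs (1.0, 1.4), box minimizer x = (0.0, 0.0)
g(y_2) = b*y + (c1 - a1*y)*x1 + (c2 - a2*y)*x2 = 13*0.6 + 1.0*0.0 + 1.4*0.0 = 7.8 + 0.0 + 0.0 = 7.8


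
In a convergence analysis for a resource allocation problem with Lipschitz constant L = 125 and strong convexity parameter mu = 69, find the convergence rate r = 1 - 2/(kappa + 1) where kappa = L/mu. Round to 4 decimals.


Step 1: Compute the condition number.
kappa = L/mu = 125/69 = 1.8116
Step 2: Compute the convergence rate.
r = 1 - 2/(kappa + 1) = 1 - 2*mu/(L + mu) = (L - mu)/(L + mu) = 56/194 = 0.2887


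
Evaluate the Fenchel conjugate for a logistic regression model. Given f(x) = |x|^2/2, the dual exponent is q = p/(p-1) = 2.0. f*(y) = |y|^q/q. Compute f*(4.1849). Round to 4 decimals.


The conjugate exponent q satisfies 1/p + 1/q = 1.
p = 2, so q = 2/(2 - 1) = 2.0
|y|^q = 4.1849^2.0 = 17.5134
f*(4.1849) = 17.5134 / 2.0 = 8.7567


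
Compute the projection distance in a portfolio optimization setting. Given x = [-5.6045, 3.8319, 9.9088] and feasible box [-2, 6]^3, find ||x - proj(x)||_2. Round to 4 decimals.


Project each component onto [-2, 6].
clip(-5.6045) = -2.0, clip(3.8319) = 3.8319, clip(9.9088) = 6.0
Projection = [-2.0, 3.8319, 6.0]
Squared diffs: [12.9924, 0.0, 15.2787]
Distance = sqrt(28.2711) = 5.3171


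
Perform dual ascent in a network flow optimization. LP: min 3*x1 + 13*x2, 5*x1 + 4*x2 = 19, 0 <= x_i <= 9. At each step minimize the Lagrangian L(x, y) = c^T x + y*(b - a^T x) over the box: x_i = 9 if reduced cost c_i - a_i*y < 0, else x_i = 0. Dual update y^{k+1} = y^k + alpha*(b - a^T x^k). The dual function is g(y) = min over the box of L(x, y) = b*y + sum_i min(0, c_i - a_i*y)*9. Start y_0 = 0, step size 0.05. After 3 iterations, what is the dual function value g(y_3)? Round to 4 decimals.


Dual ascent for LP: min 3*x1 + 13*x2, 5*x1 + 4*x2 = 19, 0 <= x_i <= 9
Step 1: y^k = 0.0, reduced costs: (3.0, 13.0)
  x^k = (0.0, 0.0), subgradient = b - a^T x = 19.0
  y^{k+1} = 0.0 + 0.05*19.0 = 0.95
Step 2: y^k = 0.95, reduced costs: (-1.75, 9.2)
  x^k = (9.0, 0.0), subgradient = b - a^T x = -26.0
  y^{k+1} = 0.95 + 0.05*-26.0 = -0.35
Step 3: y^k = -0.35, reduced costs: (4.75, 14.4)
  x^k = (0.0, 0.0), subgradient = b - a^T x = 19.0
  y^{k+1} = -0.35 + 0.05*19.0 = 0.6
Dual objective at y_3 = 0.6: reduced costs (0.0, 10.6), box minimizer x = (0.0, 0.0)
g(y_3) = b*y + (c1 - a1*y)*x1 + (c2 - a2*y)*x2 = 19*0.6 + 0.0*0.0 + 10.6*0.0 = 11.4 + 0.0 + 0.0 = 11.4


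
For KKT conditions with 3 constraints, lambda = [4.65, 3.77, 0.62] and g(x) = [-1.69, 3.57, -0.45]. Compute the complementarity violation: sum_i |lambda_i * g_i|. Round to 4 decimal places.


KKT complementary slackness check:
lambda_1 * g_1 = 4.65 * -1.69 = -7.8585
lambda_2 * g_2 = 3.77 * 3.57 = 13.4589
lambda_3 * g_3 = 0.62 * -0.45 = -0.279
Total violation = 7.8585 + 13.4589 + 0.279 = 21.5964


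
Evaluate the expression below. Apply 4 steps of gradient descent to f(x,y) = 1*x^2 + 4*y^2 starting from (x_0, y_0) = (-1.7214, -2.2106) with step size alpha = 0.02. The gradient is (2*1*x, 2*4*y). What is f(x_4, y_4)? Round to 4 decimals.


Gradient descent on f(x,y) = 1*x^2 + 4*y^2.
Starting point: (-1.7214, -2.2106), alpha = 0.02
Step 1: grad_x = 2*1*-1.7214 = -3.4428, grad_y = 2*4*-2.2106 = -17.6848
  x_1 = -1.7214 - 0.02*-3.4428 = -1.6525
  y_1 = -2.2106 - 0.02*-17.6848 = -1.8569
Step 2: grad_x = 2*1*-1.6525 = -3.3051, grad_y = 2*4*-1.8569 = -14.8552
  x_2 = -1.6525 - 0.02*-3.3051 = -1.5864
  y_2 = -1.8569 - 0.02*-14.8552 = -1.5598
Step 3: grad_x = 2*1*-1.5864 = -3.1729, grad_y = 2*4*-1.5598 = -12.4784
  x_3 = -1.5864 - 0.02*-3.1729 = -1.523
  y_3 = -1.5598 - 0.02*-12.4784 = -1.3102
Step 4: grad_x = 2*1*-1.523 = -3.046, grad_y = 2*4*-1.3102 = -10.4819
  x_4 = -1.523 - 0.02*-3.046 = -1.4621
  y_4 = -1.3102 - 0.02*-10.4819 = -1.1006
f(-1.4621, -1.1006) = 1*(-1.4621)^2 + 4*(-1.1006)^2 = 6.9829


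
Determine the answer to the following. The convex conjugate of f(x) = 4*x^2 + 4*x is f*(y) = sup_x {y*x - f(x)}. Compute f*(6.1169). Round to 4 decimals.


f*(y) = sup_x {y*x - a*x^2 - b*x} = sup_x {(y-b)*x - a*x^2}
FOC: (y - b) - 2a*x = 0 => x* = (y - b)/(2a)
x* = (6.1169 - 4)/(2*4) = 0.2646
f*(6.1169) = (y-b)^2/(4a) = (6.1169 - 4)^2/(4*4)
= 4.4813/16 = 0.2801


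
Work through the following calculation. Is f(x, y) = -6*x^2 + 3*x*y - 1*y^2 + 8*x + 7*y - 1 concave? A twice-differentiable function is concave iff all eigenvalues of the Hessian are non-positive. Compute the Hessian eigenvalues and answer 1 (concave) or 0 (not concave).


The Hessian of f(x,y) = -6*x^2 + 3*x*y - 1*y^2 + 8*x + 7*y - 1 is:
H = [[-12, 3], [3, -2]]
Trace = -12 - 2 = -14
Determinant = -12*-2 - (3)^2 = 15
Discriminant = (-14)^2 - 4*15 = 136.0
Eigenvalues: lambda_1 = -12.831, lambda_2 = -1.169
The function is concave.

1


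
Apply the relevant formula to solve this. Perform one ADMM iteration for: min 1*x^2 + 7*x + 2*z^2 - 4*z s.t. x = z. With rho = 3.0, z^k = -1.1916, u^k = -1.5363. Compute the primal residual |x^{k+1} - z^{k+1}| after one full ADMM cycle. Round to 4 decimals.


ADMM iteration with rho = 3.0, z^k = -1.1916, u^k = -1.5363
Step 1: x-update.
Minimize 1*x^2 + 7*x + (3.0/2)*(x + 1.1916 - 1.5363)^2
FOC: (2*1 + 3.0)*x = -7 + 3.0*(-1.1916 + 1.5363)
x^{k+1} = -1.1932
Step 2: z-update.
Minimize 2*z^2 - 4*z + (3.0/2)*(-1.1932 - z - 1.5363)^2
FOC: (2*2 + 3.0)*z = 4 + 3.0*(-1.1932 - 1.5363)
z^{k+1} = -0.5983
Step 3: u-update.
u^{k+1} = -1.5363 - 1.1932 + 0.5983 = -2.1311
Step 4: Primal residual = |-1.1932 + 0.5983| = 0.5948


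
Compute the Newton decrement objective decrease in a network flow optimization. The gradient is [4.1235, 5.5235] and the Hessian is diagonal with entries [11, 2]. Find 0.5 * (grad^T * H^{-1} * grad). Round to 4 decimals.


Step 1: H is diagonal, so H^(-1) * g = [0.3749, 2.7618].
Step 2: g^T H^(-1) g = sum_i g_i^2 / H_ii
  = (4.1235)^2/11 + (5.5235)^2/2
  = 1.5458 + 15.2545 = 16.8003
Step 3: Objective decrease = 0.5 * g^T H^(-1) g = 8.4001


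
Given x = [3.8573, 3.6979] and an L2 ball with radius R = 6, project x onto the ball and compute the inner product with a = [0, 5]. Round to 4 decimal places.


Step 1: Compute ||x|| (intermediates to 6 decimals).
||x|| = sqrt(3.8573^2 + 3.6979^2) = 5.343522
Step 2: Project.
Since ||x|| <= R, proj = x (no scaling needed).
proj(x) = [3.8573, 3.6979]
Step 3: Dot product.
a^T * proj(x) = 0*3.8573 + 5*3.6979 = 18.4895


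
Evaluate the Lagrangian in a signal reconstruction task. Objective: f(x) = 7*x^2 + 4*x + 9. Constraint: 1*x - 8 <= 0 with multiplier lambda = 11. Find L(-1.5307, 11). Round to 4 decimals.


Step 1: Evaluate f(x).
f(-1.5307) = 7*(-1.5307)^2 + 4*(-1.5307) + 9 = 19.2785
Step 2: Evaluate g(x).
g(-1.5307) = 1*-1.5307 - 8 = -9.5307
Step 3: Compute Lagrangian.
L = 19.2785 + 11*-9.5307 = -85.5592


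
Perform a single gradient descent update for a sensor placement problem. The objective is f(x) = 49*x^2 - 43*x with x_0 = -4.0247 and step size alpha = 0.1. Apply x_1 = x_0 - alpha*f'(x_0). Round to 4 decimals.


We compute the gradient at x_0 and apply the update.
f'(x) = 98*x - 43
f'(-4.0247) = 98*-4.0247 - 43 = -437.4206
x_1 = -4.0247 - 0.1*-437.4206 = 39.7174


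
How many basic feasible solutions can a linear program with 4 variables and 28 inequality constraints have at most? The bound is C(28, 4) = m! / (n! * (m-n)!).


Each vertex corresponds to some choice of n active constraints out of m, so the number of vertices is at most C(m, n) = m! / (n!(m-n)!).
m = 28, n = 4
Numerator: 28 * 27 * 26 * 25
Denominator: 4! = 24
C(28, 4) = 20475


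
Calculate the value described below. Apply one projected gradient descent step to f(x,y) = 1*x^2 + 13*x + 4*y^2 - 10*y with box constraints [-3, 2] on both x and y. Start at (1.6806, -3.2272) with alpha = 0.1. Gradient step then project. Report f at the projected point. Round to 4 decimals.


Step 1: Compute gradient at (1.6806, -3.2272).
grad_x = 2*1*1.6806 + 13 = 16.3612
grad_y = 2*4*-3.2272 - 10 = -35.8176
Step 2: Gradient step.
x_raw = 1.6806 - 0.1*16.3612 = 0.0445
y_raw = -3.2272 - 0.1*-35.8176 = 0.3546
Step 3: Project onto [-3, 2].
x_proj = clip(0.0445) = 0.0445
y_proj = clip(0.3546) = 0.3546
Step 4: Evaluate f.
f(0.0445, 0.3546) = -2.4625


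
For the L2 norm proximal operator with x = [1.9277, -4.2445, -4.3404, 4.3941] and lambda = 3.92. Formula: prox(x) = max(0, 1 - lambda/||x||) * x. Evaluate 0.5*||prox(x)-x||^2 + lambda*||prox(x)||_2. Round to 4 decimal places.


Step 1: Compute ||x||.
||x|| = 7.7382
Step 2: Compute scaling factor.
scale = max(0, 1 - 3.92/7.7382) = 0.4934
Step 3: prox(x) = [0.9512, -2.0943, -2.1416, 2.1681]
||prox(x)|| = 3.8182
Step 4: Proximal objective.
0.5*||prox-x||^2 = 7.6832
lambda*||prox|| = 14.9673
Total = 22.6504


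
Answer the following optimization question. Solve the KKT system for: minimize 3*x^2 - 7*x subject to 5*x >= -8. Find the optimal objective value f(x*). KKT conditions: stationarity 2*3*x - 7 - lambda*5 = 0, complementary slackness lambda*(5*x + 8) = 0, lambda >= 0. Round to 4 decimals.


Step 1: Try lambda = 0 (constraint inactive).
Stationarity: 2*3*x - 7 = 0
x* = 7/(2*3) = 7/6 = 1.1667 (rounded; the exact value 7/6 is used below)
Check constraint: 5*1.1667 = 5.8335 >= -8 -- satisfied.
Step 2: Compute optimal value.
f(x*) = 3*(7/6)^2 - 7*(7/6) = -4.0833


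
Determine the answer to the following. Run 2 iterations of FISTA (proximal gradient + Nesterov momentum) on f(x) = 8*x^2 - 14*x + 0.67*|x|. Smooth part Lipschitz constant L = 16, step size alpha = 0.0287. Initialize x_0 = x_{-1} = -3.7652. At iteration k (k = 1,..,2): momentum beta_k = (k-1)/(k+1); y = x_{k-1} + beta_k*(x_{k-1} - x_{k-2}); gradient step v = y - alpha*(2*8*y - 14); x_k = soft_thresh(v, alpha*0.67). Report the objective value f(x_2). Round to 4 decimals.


FISTA on f(x) = 8*x^2 - 14*x + 0.67*|x|
L = 16, alpha = 0.0287
Iteration 1: beta = 0.0, y = -3.7652 + 0.0*(-3.7652 + 3.7652) = -3.7652
  grad(y) = -74.2432, v = y - alpha*grad = -1.6344
  prox(v) = soft_thresh(-1.6344, 0.0192) = -1.6152
Iteration 2: beta = 0.3333, y = -1.6152 + 0.3333*(-1.6152 + 3.7652) = -0.8985
  grad(y) = -28.3763, v = y - alpha*grad = -0.0841
  prox(v) = soft_thresh(-0.0841, 0.0192) = -0.0649
f(x_2) = 8*(-0.0649)^2 - 14*(-0.0649) + 0.67*|-0.0649| = 0.9856


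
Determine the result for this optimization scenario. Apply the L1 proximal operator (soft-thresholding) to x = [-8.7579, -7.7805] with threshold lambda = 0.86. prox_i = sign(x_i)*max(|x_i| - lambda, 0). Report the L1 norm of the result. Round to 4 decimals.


Soft-thresholding with lambda = 0.86:
prox(-8.7579) = sign(-8.7579)*max(|-8.7579| - 0.86, 0) = -7.8979
prox(-7.7805) = sign(-7.7805)*max(|-7.7805| - 0.86, 0) = -6.9205
prox(x) = [-7.8979, -6.9205]
||prox(x)||_1 = 7.8979 + 6.9205 = 14.8184


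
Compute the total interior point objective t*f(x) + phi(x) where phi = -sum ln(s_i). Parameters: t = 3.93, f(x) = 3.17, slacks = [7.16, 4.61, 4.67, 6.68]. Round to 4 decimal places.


Step 1: Compute log-barrier.
ln values: [1.9685, 1.5282, 1.5412, 1.8991]
phi = -(1.9685 + 1.5282 + 1.5412 + 1.8991) = -6.937
Step 2: Compute augmented objective.
t*f(x) = 3.93*3.17 = 12.4581
Total = 12.4581 - 6.937 = 5.5211


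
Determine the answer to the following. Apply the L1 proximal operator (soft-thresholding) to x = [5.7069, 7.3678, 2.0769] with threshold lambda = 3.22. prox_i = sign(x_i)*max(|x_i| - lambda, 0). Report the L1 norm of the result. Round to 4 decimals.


Soft-thresholding with lambda = 3.22:
prox(5.7069) = sign(5.7069)*max(|5.7069| - 3.22, 0) = 2.4869
prox(7.3678) = sign(7.3678)*max(|7.3678| - 3.22, 0) = 4.1478
prox(2.0769) = sign(2.0769)*max(|2.0769| - 3.22, 0) = 0.0
prox(x) = [2.4869, 4.1478, 0.0]
||prox(x)||_1 = 2.4869 + 4.1478 + 0.0 = 6.6347


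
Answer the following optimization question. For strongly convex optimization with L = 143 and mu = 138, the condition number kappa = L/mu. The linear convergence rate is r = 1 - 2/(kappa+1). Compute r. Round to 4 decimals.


Step 1: Compute the condition number.
kappa = L/mu = 143/138 = 1.0362
Step 2: Compute the convergence rate.
r = 1 - 2/(kappa + 1) = 1 - 2*mu/(L + mu) = (L - mu)/(L + mu) = 5/281 = 0.0178


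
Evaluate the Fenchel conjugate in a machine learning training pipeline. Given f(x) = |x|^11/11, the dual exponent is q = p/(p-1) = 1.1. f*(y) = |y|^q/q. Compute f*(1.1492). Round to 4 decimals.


The conjugate exponent q satisfies 1/p + 1/q = 1.
p = 11, so q = 11/(11 - 1) = 1.1
|y|^q = 1.1492^1.1 = 1.1653
f*(1.1492) = 1.1653 / 1.1 = 1.0594


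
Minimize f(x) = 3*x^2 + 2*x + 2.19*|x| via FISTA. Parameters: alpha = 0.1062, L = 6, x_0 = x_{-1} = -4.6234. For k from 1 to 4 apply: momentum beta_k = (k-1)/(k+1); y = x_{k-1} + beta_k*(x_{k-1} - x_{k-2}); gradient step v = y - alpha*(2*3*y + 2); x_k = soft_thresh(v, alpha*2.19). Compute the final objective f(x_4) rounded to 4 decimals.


FISTA on f(x) = 3*x^2 + 2*x + 2.19*|x|
L = 6, alpha = 0.1062
Iteration 1: beta = 0.0, y = -4.6234 + 0.0*(-4.6234 + 4.6234) = -4.6234
  grad(y) = -25.7404, v = y - alpha*grad = -1.8898
  prox(v) = soft_thresh(-1.8898, 0.2326) = -1.6572
Iteration 2: beta = 0.3333, y = -1.6572 + 0.3333*(-1.6572 + 4.6234) = -0.6685
  grad(y) = -2.0107, v = y - alpha*grad = -0.4549
  prox(v) = soft_thresh(-0.4549, 0.2326) = -0.2223
Iteration 3: beta = 0.5, y = -0.2223 + 0.5*(-0.2223 + 1.6572) = 0.4951
  grad(y) = 4.9705, v = y - alpha*grad = -0.0328
  prox(v) = soft_thresh(-0.0328, 0.2326) = 0.0
Iteration 4: beta = 0.6, y = 0.0 + 0.6*(0.0 + 0.2223) = 0.1334
  grad(y) = 2.8004, v = y - alpha*grad = -0.164
  prox(v) = soft_thresh(-0.164, 0.2326) = 0.0
f(x_4) = 3*0.0^2 + 2*0.0 + 2.19*|0.0| = 0.0


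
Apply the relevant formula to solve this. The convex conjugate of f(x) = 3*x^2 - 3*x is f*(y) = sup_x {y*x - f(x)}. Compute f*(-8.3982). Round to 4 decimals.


f*(y) = sup_x {y*x - a*x^2 - b*x} = sup_x {(y-b)*x - a*x^2}
FOC: (y - b) - 2a*x = 0 => x* = (y - b)/(2a)
x* = (-8.3982 + 3)/(2*3) = -0.8997
f*(-8.3982) = (y-b)^2/(4a) = (-8.3982 + 3)^2/(4*3)
= 29.1406/12 = 2.4284


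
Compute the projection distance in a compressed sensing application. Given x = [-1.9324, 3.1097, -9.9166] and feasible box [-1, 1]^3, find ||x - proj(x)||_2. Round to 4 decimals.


Project each component onto [-1, 1].
clip(-1.9324) = -1.0, clip(3.1097) = 1.0, clip(-9.9166) = -1.0
Projection = [-1.0, 1.0, -1.0]
Squared diffs: [0.8694, 4.4508, 79.5058]
Distance = sqrt(84.826) = 9.2101


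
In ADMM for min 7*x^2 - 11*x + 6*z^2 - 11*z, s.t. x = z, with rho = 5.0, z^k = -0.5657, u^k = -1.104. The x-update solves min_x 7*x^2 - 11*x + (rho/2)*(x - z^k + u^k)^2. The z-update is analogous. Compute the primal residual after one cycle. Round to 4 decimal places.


ADMM iteration with rho = 5.0, z^k = -0.5657, u^k = -1.104
Step 1: x-update.
Minimize 7*x^2 - 11*x + (5.0/2)*(x + 0.5657 - 1.104)^2
FOC: (2*7 + 5.0)*x = 11 + 5.0*(-0.5657 + 1.104)
x^{k+1} = 0.7206
Step 2: z-update.
Minimize 6*z^2 - 11*z + (5.0/2)*(0.7206 - z - 1.104)^2
FOC: (2*6 + 5.0)*z = 11 + 5.0*(0.7206 - 1.104)
z^{k+1} = 0.5343
Step 3: u-update.
u^{k+1} = -1.104 + 0.7206 - 0.5343 = -0.9177
Step 4: Primal residual = |0.7206 - 0.5343| = 0.1863


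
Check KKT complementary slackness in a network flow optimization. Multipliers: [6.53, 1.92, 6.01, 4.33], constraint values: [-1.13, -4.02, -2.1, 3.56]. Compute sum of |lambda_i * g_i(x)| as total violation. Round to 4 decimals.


KKT complementary slackness check:
lambda_1 * g_1 = 6.53 * -1.13 = -7.3789
lambda_2 * g_2 = 1.92 * -4.02 = -7.7184
lambda_3 * g_3 = 6.01 * -2.1 = -12.621
lambda_4 * g_4 = 4.33 * 3.56 = 15.4148
Total violation = 7.3789 + 7.7184 + 12.621 + 15.4148 = 43.1331


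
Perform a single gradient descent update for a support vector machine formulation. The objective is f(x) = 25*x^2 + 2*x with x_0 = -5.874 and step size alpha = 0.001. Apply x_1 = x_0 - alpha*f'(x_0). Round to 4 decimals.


We compute the gradient at x_0 and apply the update.
f'(x) = 50*x + 2
f'(-5.874) = 50*-5.874 + 2 = -291.7
x_1 = -5.874 - 0.001*-291.7 = -5.5823


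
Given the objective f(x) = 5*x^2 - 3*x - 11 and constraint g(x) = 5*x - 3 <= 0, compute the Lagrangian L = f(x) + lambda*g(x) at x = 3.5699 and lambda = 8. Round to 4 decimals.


Step 1: Evaluate f(x).
f(3.5699) = 5*3.5699^2 - 3*3.5699 - 11 = 42.0112
Step 2: Evaluate g(x).
g(3.5699) = 5*3.5699 - 3 = 14.8495
Step 3: Compute Lagrangian.
L = 42.0112 + 8*14.8495 = 160.8072


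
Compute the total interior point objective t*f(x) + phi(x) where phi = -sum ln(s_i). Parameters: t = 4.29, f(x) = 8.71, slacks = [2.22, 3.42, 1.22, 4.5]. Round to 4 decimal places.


Step 1: Compute log-barrier.
ln values: [0.7975, 1.2296, 0.1989, 1.5041]
phi = -(0.7975 + 1.2296 + 0.1989 + 1.5041) = -3.7301
Step 2: Compute augmented objective.
t*f(x) = 4.29*8.71 = 37.3659
Total = 37.3659 - 3.7301 = 33.6358
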